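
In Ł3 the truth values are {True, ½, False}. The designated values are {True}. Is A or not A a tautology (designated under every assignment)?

Countermodel: A=½ gives ½, which is not designated.

No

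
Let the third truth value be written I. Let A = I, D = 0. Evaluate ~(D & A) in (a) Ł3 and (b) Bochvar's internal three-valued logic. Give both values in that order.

1; I

In Ł3: D & A = 0 & I = 0
~(D & A) = ~0 = 1
In Bochvar's internal three-valued logic: D & A = 0 & I = I
~(D & A) = ~I = I
They differ because Ł3 and Bochvar's internal three-valued logic treat I differently under the binary connectives.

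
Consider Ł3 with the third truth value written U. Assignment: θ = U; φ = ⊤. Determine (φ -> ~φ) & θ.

~φ = ~⊤ = ⊥
φ -> ~φ = ⊤ -> ⊥ = ⊥
(φ -> ~φ) & θ = ⊥ & U = ⊥

⊥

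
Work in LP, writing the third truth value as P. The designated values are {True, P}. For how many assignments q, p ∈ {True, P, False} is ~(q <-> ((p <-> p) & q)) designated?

4

Designated under: (q=True, p=P); (q=P, p=True); (q=P, p=P); (q=P, p=False).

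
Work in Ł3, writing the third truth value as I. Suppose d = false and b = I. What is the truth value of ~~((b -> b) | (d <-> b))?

true

b -> b = I -> I = true  [min(1, 1−½+½)]
d <-> b = false <-> I = I
(b -> b) | (d <-> b) = true | I = true
~((b -> b) | (d <-> b)) = ~true = false
~~((b -> b) | (d <-> b)) = ~false = true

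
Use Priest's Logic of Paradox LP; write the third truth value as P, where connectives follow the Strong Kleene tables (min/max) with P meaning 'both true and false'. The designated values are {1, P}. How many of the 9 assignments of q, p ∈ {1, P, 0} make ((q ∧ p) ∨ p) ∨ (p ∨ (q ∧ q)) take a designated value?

8

Of the 9 assignments, 8 give a value in {1, P}.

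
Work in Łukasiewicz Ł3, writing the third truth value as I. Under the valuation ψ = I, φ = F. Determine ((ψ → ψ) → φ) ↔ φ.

ψ → ψ = I → I = T
(ψ → ψ) → φ = T → F = F
((ψ → ψ) → φ) ↔ φ = F ↔ F = T

T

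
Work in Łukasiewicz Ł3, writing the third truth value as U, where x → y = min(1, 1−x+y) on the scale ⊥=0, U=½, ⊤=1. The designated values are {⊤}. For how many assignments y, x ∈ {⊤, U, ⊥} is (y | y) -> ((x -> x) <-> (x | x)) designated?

6

Of the 9 assignments, 6 give a value in {⊤}.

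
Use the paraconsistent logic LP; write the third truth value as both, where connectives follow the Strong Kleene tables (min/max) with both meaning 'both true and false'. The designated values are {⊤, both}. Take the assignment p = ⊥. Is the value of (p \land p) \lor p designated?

p \land p = ⊥ \land ⊥ = ⊥
(p \land p) \lor p = ⊥ \lor ⊥ = ⊥
⊥ ∉ {⊤, both}.

No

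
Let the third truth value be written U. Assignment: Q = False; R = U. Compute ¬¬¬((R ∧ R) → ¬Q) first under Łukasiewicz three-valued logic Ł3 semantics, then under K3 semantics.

False; False

In Łukasiewicz three-valued logic Ł3: R ∧ R = U ∧ U = U
¬Q = ¬False = True
(R ∧ R) → ¬Q = U → True = True  [min(1, 1−½+1)]
¬((R ∧ R) → ¬Q) = ¬True = False
¬¬((R ∧ R) → ¬Q) = ¬False = True
¬¬¬((R ∧ R) → ¬Q) = ¬True = False
In K3: R ∧ R = U ∧ U = U
¬Q = ¬False = True
(R ∧ R) → ¬Q = U → True = True  [¬U ∨ True]
¬((R ∧ R) → ¬Q) = ¬True = False
¬¬((R ∧ R) → ¬Q) = ¬False = True
¬¬¬((R ∧ R) → ¬Q) = ¬True = False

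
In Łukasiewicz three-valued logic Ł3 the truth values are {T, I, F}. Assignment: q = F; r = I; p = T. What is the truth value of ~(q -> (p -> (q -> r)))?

q -> r = F -> I = T  [min(1, 1−0+½)]
p -> (q -> r) = T -> T = T
q -> (p -> (q -> r)) = F -> T = T
~(q -> (p -> (q -> r))) = ~T = F

F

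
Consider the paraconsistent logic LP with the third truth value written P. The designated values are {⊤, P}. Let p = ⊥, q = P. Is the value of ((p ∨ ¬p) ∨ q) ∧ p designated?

No

¬p = ¬⊥ = ⊤
p ∨ ¬p = ⊥ ∨ ⊤ = ⊤
(p ∨ ¬p) ∨ q = ⊤ ∨ P = ⊤
((p ∨ ¬p) ∨ q) ∧ p = ⊤ ∧ ⊥ = ⊥
⊥ ∉ {⊤, P}.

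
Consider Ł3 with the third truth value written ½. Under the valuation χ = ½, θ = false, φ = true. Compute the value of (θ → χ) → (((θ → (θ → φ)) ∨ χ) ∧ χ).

θ → χ = false → ½ = true  [min(1, 1−0+½)]
θ → φ = false → true = true
θ → (θ → φ) = false → true = true
(θ → (θ → φ)) ∨ χ = true ∨ ½ = true
((θ → (θ → φ)) ∨ χ) ∧ χ = true ∧ ½ = ½
(θ → χ) → (((θ → (θ → φ)) ∨ χ) ∧ χ) = true → ½ = ½

½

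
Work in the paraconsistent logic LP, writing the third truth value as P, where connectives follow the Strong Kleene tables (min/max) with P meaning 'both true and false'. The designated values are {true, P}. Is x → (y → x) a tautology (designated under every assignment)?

Yes

Every assignment of x, y over {true, P, false} gives a value in {true, P}.
In particular, with x=P, y=P: x → (y → x) = P.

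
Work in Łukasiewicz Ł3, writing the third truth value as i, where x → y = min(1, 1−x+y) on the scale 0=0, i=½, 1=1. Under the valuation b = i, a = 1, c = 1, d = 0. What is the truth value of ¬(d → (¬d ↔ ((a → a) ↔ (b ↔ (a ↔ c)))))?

0

¬d = ¬0 = 1
a → a = 1 → 1 = 1
a ↔ c = 1 ↔ 1 = 1
b ↔ (a ↔ c) = i ↔ 1 = i  [1 − |½−1|]
(a → a) ↔ (b ↔ (a ↔ c)) = 1 ↔ i = i
¬d ↔ ((a → a) ↔ (b ↔ (a ↔ c))) = 1 ↔ i = i
d → (¬d ↔ ((a → a) ↔ (b ↔ (a ↔ c)))) = 0 → i = 1
¬(d → (¬d ↔ ((a → a) ↔ (b ↔ (a ↔ c))))) = ¬1 = 0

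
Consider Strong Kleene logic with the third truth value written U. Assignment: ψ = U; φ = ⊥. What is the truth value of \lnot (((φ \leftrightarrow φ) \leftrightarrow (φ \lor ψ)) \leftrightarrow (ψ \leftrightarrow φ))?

U

φ \leftrightarrow φ = ⊥ \leftrightarrow ⊥ = ⊤
φ \lor ψ = ⊥ \lor U = U
(φ \leftrightarrow φ) \leftrightarrow (φ \lor ψ) = ⊤ \leftrightarrow U = U
ψ \leftrightarrow φ = U \leftrightarrow ⊥ = U
((φ \leftrightarrow φ) \leftrightarrow (φ \lor ψ)) \leftrightarrow (ψ \leftrightarrow φ) = U \leftrightarrow U = U
\lnot (((φ \leftrightarrow φ) \leftrightarrow (φ \lor ψ)) \leftrightarrow (ψ \leftrightarrow φ)) = \lnot U = U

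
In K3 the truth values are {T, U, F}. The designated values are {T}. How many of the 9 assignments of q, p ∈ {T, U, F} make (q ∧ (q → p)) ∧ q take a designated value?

Designated under: (q=T, p=T).

1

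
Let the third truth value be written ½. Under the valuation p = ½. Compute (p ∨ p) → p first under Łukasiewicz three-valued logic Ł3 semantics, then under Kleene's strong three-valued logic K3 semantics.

In Łukasiewicz three-valued logic Ł3: p ∨ p = ½ ∨ ½ = ½
(p ∨ p) → p = ½ → ½ = T  [min(1, 1−½+½)]
In Kleene's strong three-valued logic K3: p ∨ p = ½ ∨ ½ = ½
(p ∨ p) → p = ½ → ½ = ½
They differ because Łukasiewicz three-valued logic Ł3 and Kleene's strong three-valued logic K3 treat ½ differently under implication.

T; ½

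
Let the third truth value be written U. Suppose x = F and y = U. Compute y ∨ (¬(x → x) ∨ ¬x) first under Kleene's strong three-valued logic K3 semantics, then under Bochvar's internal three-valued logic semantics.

T; U

In Kleene's strong three-valued logic K3: x → x = F → F = T
¬(x → x) = ¬T = F
¬x = ¬F = T
¬(x → x) ∨ ¬x = F ∨ T = T
y ∨ (¬(x → x) ∨ ¬x) = U ∨ T = T
In Bochvar's internal three-valued logic: x → x = F → F = T
¬(x → x) = ¬T = F
¬x = ¬F = T
¬(x → x) ∨ ¬x = F ∨ T = T
y ∨ (¬(x → x) ∨ ¬x) = U ∨ T = U
They differ because Kleene's strong three-valued logic K3 and Bochvar's internal three-valued logic treat U differently under the binary connectives.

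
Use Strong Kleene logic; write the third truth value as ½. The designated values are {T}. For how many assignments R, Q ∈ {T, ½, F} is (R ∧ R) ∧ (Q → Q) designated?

2

Designated under: (R=T, Q=T); (R=T, Q=F).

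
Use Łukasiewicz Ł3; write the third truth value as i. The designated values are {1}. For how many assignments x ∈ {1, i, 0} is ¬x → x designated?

x=1: 1 ✓
x=i: 1 ✓
x=0: 0 ·

2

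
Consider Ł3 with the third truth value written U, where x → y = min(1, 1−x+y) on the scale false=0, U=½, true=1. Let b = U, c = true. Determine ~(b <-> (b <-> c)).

false

b <-> c = U <-> true = U
b <-> (b <-> c) = U <-> U = true
~(b <-> (b <-> c)) = ~true = false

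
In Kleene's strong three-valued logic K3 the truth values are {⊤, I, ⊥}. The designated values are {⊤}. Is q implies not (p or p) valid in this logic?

No

Countermodel: q=⊤, p=⊤ gives ⊥, which is not designated.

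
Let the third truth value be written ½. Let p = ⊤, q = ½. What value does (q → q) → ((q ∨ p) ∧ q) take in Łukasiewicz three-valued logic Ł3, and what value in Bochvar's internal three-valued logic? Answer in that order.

½; ½

In Łukasiewicz three-valued logic Ł3: q → q = ½ → ½ = ⊤  [min(1, 1−½+½)]
q ∨ p = ½ ∨ ⊤ = ⊤
(q ∨ p) ∧ q = ⊤ ∧ ½ = ½
(q → q) → ((q ∨ p) ∧ q) = ⊤ → ½ = ½
In Bochvar's internal three-valued logic: q → q = ½ → ½ = ½  [any arg is the third value ⇒ result is the third value]
q ∨ p = ½ ∨ ⊤ = ½
(q ∨ p) ∧ q = ½ ∧ ½ = ½
(q → q) → ((q ∨ p) ∧ q) = ½ → ½ = ½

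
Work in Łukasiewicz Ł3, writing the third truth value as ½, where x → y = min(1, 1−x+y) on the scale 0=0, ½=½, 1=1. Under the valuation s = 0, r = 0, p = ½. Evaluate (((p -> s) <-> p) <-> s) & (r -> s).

0

p -> s = ½ -> 0 = ½  [min(1, 1−½+0)]
(p -> s) <-> p = ½ <-> ½ = 1
((p -> s) <-> p) <-> s = 1 <-> 0 = 0
r -> s = 0 -> 0 = 1
(((p -> s) <-> p) <-> s) & (r -> s) = 0 & 1 = 0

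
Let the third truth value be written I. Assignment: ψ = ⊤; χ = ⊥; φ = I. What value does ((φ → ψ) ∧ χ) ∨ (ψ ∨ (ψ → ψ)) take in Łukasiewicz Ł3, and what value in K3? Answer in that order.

In Łukasiewicz Ł3: φ → ψ = I → ⊤ = ⊤  [min(1, 1−½+1)]
(φ → ψ) ∧ χ = ⊤ ∧ ⊥ = ⊥
ψ → ψ = ⊤ → ⊤ = ⊤
ψ ∨ (ψ → ψ) = ⊤ ∨ ⊤ = ⊤
((φ → ψ) ∧ χ) ∨ (ψ ∨ (ψ → ψ)) = ⊥ ∨ ⊤ = ⊤
In K3: φ → ψ = I → ⊤ = ⊤
(φ → ψ) ∧ χ = ⊤ ∧ ⊥ = ⊥
ψ → ψ = ⊤ → ⊤ = ⊤
ψ ∨ (ψ → ψ) = ⊤ ∨ ⊤ = ⊤
((φ → ψ) ∧ χ) ∨ (ψ ∨ (ψ → ψ)) = ⊥ ∨ ⊤ = ⊤

⊤; ⊤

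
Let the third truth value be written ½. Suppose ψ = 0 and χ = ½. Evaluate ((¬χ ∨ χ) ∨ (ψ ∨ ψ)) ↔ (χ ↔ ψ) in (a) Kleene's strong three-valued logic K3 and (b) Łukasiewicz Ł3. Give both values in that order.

½; 1

In Kleene's strong three-valued logic K3: ¬χ = ¬½ = ½
¬χ ∨ χ = ½ ∨ ½ = ½
ψ ∨ ψ = 0 ∨ 0 = 0
(¬χ ∨ χ) ∨ (ψ ∨ ψ) = ½ ∨ 0 = ½
χ ↔ ψ = ½ ↔ 0 = ½
((¬χ ∨ χ) ∨ (ψ ∨ ψ)) ↔ (χ ↔ ψ) = ½ ↔ ½ = ½
In Łukasiewicz Ł3: ¬χ = ¬½ = ½
¬χ ∨ χ = ½ ∨ ½ = ½
ψ ∨ ψ = 0 ∨ 0 = 0
(¬χ ∨ χ) ∨ (ψ ∨ ψ) = ½ ∨ 0 = ½
χ ↔ ψ = ½ ↔ 0 = ½  [1 − |½−0|]
((¬χ ∨ χ) ∨ (ψ ∨ ψ)) ↔ (χ ↔ ψ) = ½ ↔ ½ = 1
They differ because Kleene's strong three-valued logic K3 and Łukasiewicz Ł3 treat ½ differently under implication.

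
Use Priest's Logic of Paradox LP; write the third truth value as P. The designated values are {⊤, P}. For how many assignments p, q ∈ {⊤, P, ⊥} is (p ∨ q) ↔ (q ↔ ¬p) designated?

8

Of the 9 assignments, 8 give a value in {⊤, P}.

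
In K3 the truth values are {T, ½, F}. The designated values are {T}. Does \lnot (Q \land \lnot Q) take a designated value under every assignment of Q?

Countermodel: Q=½ gives ½, which is not designated.

No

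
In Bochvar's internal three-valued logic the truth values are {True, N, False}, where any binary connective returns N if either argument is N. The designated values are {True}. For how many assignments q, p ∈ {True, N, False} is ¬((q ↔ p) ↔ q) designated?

Designated under: (q=True, p=False); (q=False, p=False).

2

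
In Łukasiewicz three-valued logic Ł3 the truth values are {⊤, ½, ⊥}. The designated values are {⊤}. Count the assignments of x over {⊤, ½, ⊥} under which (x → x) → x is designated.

x=⊤: ⊤ ✓
x=½: ½ ·
x=⊥: ⊥ ·

1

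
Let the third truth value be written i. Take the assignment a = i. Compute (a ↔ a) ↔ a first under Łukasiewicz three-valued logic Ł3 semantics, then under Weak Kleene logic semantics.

i; i

In Łukasiewicz three-valued logic Ł3: a ↔ a = i ↔ i = ⊤  [1 − |½−½|]
(a ↔ a) ↔ a = ⊤ ↔ i = i
In Weak Kleene logic: a ↔ a = i ↔ i = i
(a ↔ a) ↔ a = i ↔ i = i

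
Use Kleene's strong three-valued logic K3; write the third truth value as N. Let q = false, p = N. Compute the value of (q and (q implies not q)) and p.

false

not q = not false = true
q implies not q = false implies true = true
q and (q implies not q) = false and true = false
(q and (q implies not q)) and p = false and N = false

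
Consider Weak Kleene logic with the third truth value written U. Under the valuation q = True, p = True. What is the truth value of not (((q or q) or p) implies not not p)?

q or q = True or True = True
(q or q) or p = True or True = True
not p = not True = False
not not p = not False = True
((q or q) or p) implies not not p = True implies True = True
not (((q or q) or p) implies not not p) = not True = False

False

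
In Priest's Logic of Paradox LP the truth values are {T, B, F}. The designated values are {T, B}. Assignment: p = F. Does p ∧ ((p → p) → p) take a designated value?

No

p → p = F → F = T
(p → p) → p = T → F = F
p ∧ ((p → p) → p) = F ∧ F = F
F ∉ {T, B}.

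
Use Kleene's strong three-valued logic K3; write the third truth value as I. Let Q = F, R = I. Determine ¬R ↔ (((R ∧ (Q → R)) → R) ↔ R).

¬R = ¬I = I
Q → R = F → I = T
R ∧ (Q → R) = I ∧ T = I
(R ∧ (Q → R)) → R = I → I = I
((R ∧ (Q → R)) → R) ↔ R = I ↔ I = I
¬R ↔ (((R ∧ (Q → R)) → R) ↔ R) = I ↔ I = I

I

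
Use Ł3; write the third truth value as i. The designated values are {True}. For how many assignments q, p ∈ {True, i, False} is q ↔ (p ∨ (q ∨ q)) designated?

6

Of the 9 assignments, 6 give a value in {True}.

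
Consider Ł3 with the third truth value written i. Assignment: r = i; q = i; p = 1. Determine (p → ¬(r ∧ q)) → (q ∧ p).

1

r ∧ q = i ∧ i = i
¬(r ∧ q) = ¬i = i
p → ¬(r ∧ q) = 1 → i = i
q ∧ p = i ∧ 1 = i
(p → ¬(r ∧ q)) → (q ∧ p) = i → i = 1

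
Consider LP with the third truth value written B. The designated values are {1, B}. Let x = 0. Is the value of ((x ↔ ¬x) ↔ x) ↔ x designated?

No

¬x = ¬0 = 1
x ↔ ¬x = 0 ↔ 1 = 0
(x ↔ ¬x) ↔ x = 0 ↔ 0 = 1
((x ↔ ¬x) ↔ x) ↔ x = 1 ↔ 0 = 0
0 ∉ {1, B}.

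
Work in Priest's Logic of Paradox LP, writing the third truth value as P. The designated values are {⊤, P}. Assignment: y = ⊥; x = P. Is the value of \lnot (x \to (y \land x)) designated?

y \land x = ⊥ \land P = ⊥
x \to (y \land x) = P \to ⊥ = P  [\lnot P \lor ⊥]
\lnot (x \to (y \land x)) = \lnot P = P
P ∈ {⊤, P}.

Yes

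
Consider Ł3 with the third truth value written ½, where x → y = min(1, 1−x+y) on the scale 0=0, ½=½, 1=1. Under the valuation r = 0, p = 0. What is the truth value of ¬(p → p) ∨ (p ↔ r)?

1

p → p = 0 → 0 = 1
¬(p → p) = ¬1 = 0
p ↔ r = 0 ↔ 0 = 1
¬(p → p) ∨ (p ↔ r) = 0 ∨ 1 = 1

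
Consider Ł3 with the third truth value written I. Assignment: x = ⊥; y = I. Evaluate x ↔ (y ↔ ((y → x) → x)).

y → x = I → ⊥ = I  [min(1, 1−½+0)]
(y → x) → x = I → ⊥ = I
y ↔ ((y → x) → x) = I ↔ I = ⊤
x ↔ (y ↔ ((y → x) → x)) = ⊥ ↔ ⊤ = ⊥

⊥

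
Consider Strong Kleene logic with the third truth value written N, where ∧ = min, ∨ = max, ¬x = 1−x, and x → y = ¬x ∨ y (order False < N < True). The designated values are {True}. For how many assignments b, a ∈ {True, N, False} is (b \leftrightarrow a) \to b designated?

4

Designated under: (b=True, a=True); (b=True, a=N); (b=True, a=False); (b=False, a=True).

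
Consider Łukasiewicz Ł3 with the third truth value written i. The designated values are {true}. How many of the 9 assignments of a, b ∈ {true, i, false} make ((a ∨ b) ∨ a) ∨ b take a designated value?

Of the 9 assignments, 5 give a value in {true}.

5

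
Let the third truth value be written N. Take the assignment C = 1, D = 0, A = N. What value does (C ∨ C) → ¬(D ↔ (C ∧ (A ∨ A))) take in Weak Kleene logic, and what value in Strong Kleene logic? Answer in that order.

N; N

In Weak Kleene logic: C ∨ C = 1 ∨ 1 = 1
A ∨ A = N ∨ N = N
C ∧ (A ∨ A) = 1 ∧ N = N
D ↔ (C ∧ (A ∨ A)) = 0 ↔ N = N
¬(D ↔ (C ∧ (A ∨ A))) = ¬N = N
(C ∨ C) → ¬(D ↔ (C ∧ (A ∨ A))) = 1 → N = N  [any arg is the third value ⇒ result is the third value]
In Strong Kleene logic: C ∨ C = 1 ∨ 1 = 1
A ∨ A = N ∨ N = N
C ∧ (A ∨ A) = 1 ∧ N = N
D ↔ (C ∧ (A ∨ A)) = 0 ↔ N = N
¬(D ↔ (C ∧ (A ∨ A))) = ¬N = N
(C ∨ C) → ¬(D ↔ (C ∧ (A ∨ A))) = 1 → N = N  [¬1 ∨ N]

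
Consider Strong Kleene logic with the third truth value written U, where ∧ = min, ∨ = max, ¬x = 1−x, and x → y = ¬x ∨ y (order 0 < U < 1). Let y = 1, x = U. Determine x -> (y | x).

1

y | x = 1 | U = 1
x -> (y | x) = U -> 1 = 1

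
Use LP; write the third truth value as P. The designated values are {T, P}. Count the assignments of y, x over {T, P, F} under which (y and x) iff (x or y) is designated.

7

Of the 9 assignments, 7 give a value in {T, P}.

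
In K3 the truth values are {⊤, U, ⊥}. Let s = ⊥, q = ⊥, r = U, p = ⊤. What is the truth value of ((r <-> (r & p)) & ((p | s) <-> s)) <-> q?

r & p = U & ⊤ = U
r <-> (r & p) = U <-> U = U
p | s = ⊤ | ⊥ = ⊤
(p | s) <-> s = ⊤ <-> ⊥ = ⊥
(r <-> (r & p)) & ((p | s) <-> s) = U & ⊥ = ⊥
((r <-> (r & p)) & ((p | s) <-> s)) <-> q = ⊥ <-> ⊥ = ⊤

⊤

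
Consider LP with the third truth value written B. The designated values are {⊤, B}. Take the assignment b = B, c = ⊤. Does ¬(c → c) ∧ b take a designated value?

c → c = ⊤ → ⊤ = ⊤
¬(c → c) = ¬⊤ = ⊥
¬(c → c) ∧ b = ⊥ ∧ B = ⊥
⊥ ∉ {⊤, B}.

No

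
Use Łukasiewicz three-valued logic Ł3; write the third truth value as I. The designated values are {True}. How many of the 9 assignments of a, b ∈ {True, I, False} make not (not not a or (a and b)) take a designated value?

3

Designated under: (a=False, b=True); (a=False, b=I); (a=False, b=False).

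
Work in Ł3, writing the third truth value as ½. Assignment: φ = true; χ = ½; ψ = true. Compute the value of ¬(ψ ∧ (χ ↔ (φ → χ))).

φ → χ = true → ½ = ½  [min(1, 1−1+½)]
χ ↔ (φ → χ) = ½ ↔ ½ = true
ψ ∧ (χ ↔ (φ → χ)) = true ∧ true = true
¬(ψ ∧ (χ ↔ (φ → χ))) = ¬true = false

false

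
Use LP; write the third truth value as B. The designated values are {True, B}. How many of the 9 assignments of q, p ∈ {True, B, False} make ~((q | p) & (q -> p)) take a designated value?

6

Of the 9 assignments, 6 give a value in {True, B}.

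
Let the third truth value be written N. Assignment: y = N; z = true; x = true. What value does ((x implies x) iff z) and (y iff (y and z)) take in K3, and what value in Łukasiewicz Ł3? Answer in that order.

In K3: x implies x = true implies true = true
(x implies x) iff z = true iff true = true
y and z = N and true = N
y iff (y and z) = N iff N = N
((x implies x) iff z) and (y iff (y and z)) = true and N = N
In Łukasiewicz Ł3: x implies x = true implies true = true
(x implies x) iff z = true iff true = true
y and z = N and true = N
y iff (y and z) = N iff N = true  [1 − |½−½|]
((x implies x) iff z) and (y iff (y and z)) = true and true = true
They differ because K3 and Łukasiewicz Ł3 treat N differently under implication.

N; true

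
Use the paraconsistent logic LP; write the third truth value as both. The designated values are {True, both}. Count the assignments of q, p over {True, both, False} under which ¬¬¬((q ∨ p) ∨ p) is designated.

4

Designated under: (q=both, p=both); (q=both, p=False); (q=False, p=both); (q=False, p=False).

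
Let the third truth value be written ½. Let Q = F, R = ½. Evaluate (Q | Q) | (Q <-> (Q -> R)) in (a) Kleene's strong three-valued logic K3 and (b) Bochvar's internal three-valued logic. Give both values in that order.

F; ½

In Kleene's strong three-valued logic K3: Q | Q = F | F = F
Q -> R = F -> ½ = T  [~F | ½]
Q <-> (Q -> R) = F <-> T = F
(Q | Q) | (Q <-> (Q -> R)) = F | F = F
In Bochvar's internal three-valued logic: Q | Q = F | F = F
Q -> R = F -> ½ = ½  [any arg is the third value ⇒ result is the third value]
Q <-> (Q -> R) = F <-> ½ = ½
(Q | Q) | (Q <-> (Q -> R)) = F | ½ = ½
They differ because Kleene's strong three-valued logic K3 and Bochvar's internal three-valued logic treat ½ differently under the binary connectives.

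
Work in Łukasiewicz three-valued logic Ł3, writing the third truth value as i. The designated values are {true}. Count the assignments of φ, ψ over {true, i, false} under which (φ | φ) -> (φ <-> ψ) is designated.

7

Of the 9 assignments, 7 give a value in {true}.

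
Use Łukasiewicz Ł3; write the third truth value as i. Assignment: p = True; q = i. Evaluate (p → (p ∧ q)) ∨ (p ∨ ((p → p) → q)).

True

p ∧ q = True ∧ i = i
p → (p ∧ q) = True → i = i  [min(1, 1−1+½)]
p → p = True → True = True
(p → p) → q = True → i = i
p ∨ ((p → p) → q) = True ∨ i = True
(p → (p ∧ q)) ∨ (p ∨ ((p → p) → q)) = i ∨ True = True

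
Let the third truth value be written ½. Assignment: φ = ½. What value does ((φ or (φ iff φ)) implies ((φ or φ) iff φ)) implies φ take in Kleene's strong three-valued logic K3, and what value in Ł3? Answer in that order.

½; ½

In Kleene's strong three-valued logic K3: φ iff φ = ½ iff ½ = ½
φ or (φ iff φ) = ½ or ½ = ½
φ or φ = ½ or ½ = ½
(φ or φ) iff φ = ½ iff ½ = ½
(φ or (φ iff φ)) implies ((φ or φ) iff φ) = ½ implies ½ = ½  [not ½ or ½]
((φ or (φ iff φ)) implies ((φ or φ) iff φ)) implies φ = ½ implies ½ = ½
In Ł3: φ iff φ = ½ iff ½ = T  [1 − |½−½|]
φ or (φ iff φ) = ½ or T = T
φ or φ = ½ or ½ = ½
(φ or φ) iff φ = ½ iff ½ = T
(φ or (φ iff φ)) implies ((φ or φ) iff φ) = T implies T = T
((φ or (φ iff φ)) implies ((φ or φ) iff φ)) implies φ = T implies ½ = ½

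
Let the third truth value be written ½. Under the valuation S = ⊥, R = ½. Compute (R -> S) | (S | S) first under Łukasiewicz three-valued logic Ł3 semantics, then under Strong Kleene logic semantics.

½; ½

In Łukasiewicz three-valued logic Ł3: R -> S = ½ -> ⊥ = ½  [min(1, 1−½+0)]
S | S = ⊥ | ⊥ = ⊥
(R -> S) | (S | S) = ½ | ⊥ = ½
In Strong Kleene logic: R -> S = ½ -> ⊥ = ½  [~½ | ⊥]
S | S = ⊥ | ⊥ = ⊥
(R -> S) | (S | S) = ½ | ⊥ = ½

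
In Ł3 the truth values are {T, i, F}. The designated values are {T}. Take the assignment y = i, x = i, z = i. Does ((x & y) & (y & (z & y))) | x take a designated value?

x & y = i & i = i
z & y = i & i = i
y & (z & y) = i & i = i
(x & y) & (y & (z & y)) = i & i = i
((x & y) & (y & (z & y))) | x = i | i = i
i ∉ {T}.

No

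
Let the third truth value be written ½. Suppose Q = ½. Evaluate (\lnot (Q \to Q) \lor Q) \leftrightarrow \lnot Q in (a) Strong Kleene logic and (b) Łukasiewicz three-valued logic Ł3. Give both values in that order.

½; True

In Strong Kleene logic: Q \to Q = ½ \to ½ = ½  [\lnot ½ \lor ½]
\lnot (Q \to Q) = \lnot ½ = ½
\lnot (Q \to Q) \lor Q = ½ \lor ½ = ½
\lnot Q = \lnot ½ = ½
(\lnot (Q \to Q) \lor Q) \leftrightarrow \lnot Q = ½ \leftrightarrow ½ = ½
In Łukasiewicz three-valued logic Ł3: Q \to Q = ½ \to ½ = True  [min(1, 1−½+½)]
\lnot (Q \to Q) = \lnot True = False
\lnot (Q \to Q) \lor Q = False \lor ½ = ½
\lnot Q = \lnot ½ = ½
(\lnot (Q \to Q) \lor Q) \leftrightarrow \lnot Q = ½ \leftrightarrow ½ = True
They differ because Strong Kleene logic and Łukasiewicz three-valued logic Ł3 treat ½ differently under implication.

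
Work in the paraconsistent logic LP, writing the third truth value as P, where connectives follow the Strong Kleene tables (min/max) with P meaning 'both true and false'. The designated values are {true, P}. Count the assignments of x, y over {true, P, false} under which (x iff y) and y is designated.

Of the 9 assignments, 5 give a value in {true, P}.

5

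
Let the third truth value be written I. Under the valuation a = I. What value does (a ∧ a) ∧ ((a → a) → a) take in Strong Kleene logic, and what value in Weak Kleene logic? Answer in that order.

I; I

In Strong Kleene logic: a ∧ a = I ∧ I = I
a → a = I → I = I
(a → a) → a = I → I = I
(a ∧ a) ∧ ((a → a) → a) = I ∧ I = I
In Weak Kleene logic: a ∧ a = I ∧ I = I
a → a = I → I = I
(a → a) → a = I → I = I
(a ∧ a) ∧ ((a → a) → a) = I ∧ I = I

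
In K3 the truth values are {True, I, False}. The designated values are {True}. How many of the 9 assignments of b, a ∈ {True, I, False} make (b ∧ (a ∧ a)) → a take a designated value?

7

Of the 9 assignments, 7 give a value in {True}.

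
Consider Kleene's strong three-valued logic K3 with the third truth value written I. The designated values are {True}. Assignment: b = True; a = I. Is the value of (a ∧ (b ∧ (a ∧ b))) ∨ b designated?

Yes

a ∧ b = I ∧ True = I
b ∧ (a ∧ b) = True ∧ I = I
a ∧ (b ∧ (a ∧ b)) = I ∧ I = I
(a ∧ (b ∧ (a ∧ b))) ∨ b = I ∨ True = True
True ∈ {True}.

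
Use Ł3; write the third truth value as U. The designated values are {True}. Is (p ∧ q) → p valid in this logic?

Every assignment of p, q over {True, U, False} gives a value in {True}.
In particular, with p=U, q=U: (p ∧ q) → p = True.

Yes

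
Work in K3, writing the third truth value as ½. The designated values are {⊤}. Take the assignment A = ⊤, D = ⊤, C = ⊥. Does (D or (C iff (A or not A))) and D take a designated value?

Yes

not A = not ⊤ = ⊥
A or not A = ⊤ or ⊥ = ⊤
C iff (A or not A) = ⊥ iff ⊤ = ⊥
D or (C iff (A or not A)) = ⊤ or ⊥ = ⊤
(D or (C iff (A or not A))) and D = ⊤ and ⊤ = ⊤
⊤ ∈ {⊤}.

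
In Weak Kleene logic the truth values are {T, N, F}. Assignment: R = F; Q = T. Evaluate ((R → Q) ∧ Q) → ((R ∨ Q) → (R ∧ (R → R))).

R → Q = F → T = T
(R → Q) ∧ Q = T ∧ T = T
R ∨ Q = F ∨ T = T
R → R = F → F = T
R ∧ (R → R) = F ∧ T = F
(R ∨ Q) → (R ∧ (R → R)) = T → F = F
((R → Q) ∧ Q) → ((R ∨ Q) → (R ∧ (R → R))) = T → F = F

F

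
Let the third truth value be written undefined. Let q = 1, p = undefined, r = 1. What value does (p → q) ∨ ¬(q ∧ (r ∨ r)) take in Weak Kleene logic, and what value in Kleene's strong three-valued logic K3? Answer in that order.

undefined; 1

In Weak Kleene logic: p → q = undefined → 1 = undefined
r ∨ r = 1 ∨ 1 = 1
q ∧ (r ∨ r) = 1 ∧ 1 = 1
¬(q ∧ (r ∨ r)) = ¬1 = 0
(p → q) ∨ ¬(q ∧ (r ∨ r)) = undefined ∨ 0 = undefined
In Kleene's strong three-valued logic K3: p → q = undefined → 1 = 1  [¬undefined ∨ 1]
r ∨ r = 1 ∨ 1 = 1
q ∧ (r ∨ r) = 1 ∧ 1 = 1
¬(q ∧ (r ∨ r)) = ¬1 = 0
(p → q) ∨ ¬(q ∧ (r ∨ r)) = 1 ∨ 0 = 1
They differ because Weak Kleene logic and Kleene's strong three-valued logic K3 treat undefined differently under the binary connectives.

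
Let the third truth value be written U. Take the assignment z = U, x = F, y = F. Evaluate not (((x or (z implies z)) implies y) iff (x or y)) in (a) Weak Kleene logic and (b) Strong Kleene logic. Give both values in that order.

In Weak Kleene logic: z implies z = U implies U = U  [any arg is the third value ⇒ result is the third value]
x or (z implies z) = F or U = U
(x or (z implies z)) implies y = U implies F = U
x or y = F or F = F
((x or (z implies z)) implies y) iff (x or y) = U iff F = U
not (((x or (z implies z)) implies y) iff (x or y)) = not U = U
In Strong Kleene logic: z implies z = U implies U = U  [not U or U]
x or (z implies z) = F or U = U
(x or (z implies z)) implies y = U implies F = U
x or y = F or F = F
((x or (z implies z)) implies y) iff (x or y) = U iff F = U
not (((x or (z implies z)) implies y) iff (x or y)) = not U = U

U; U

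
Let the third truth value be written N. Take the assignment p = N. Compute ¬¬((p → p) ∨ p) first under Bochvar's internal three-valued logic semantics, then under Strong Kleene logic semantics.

In Bochvar's internal three-valued logic: p → p = N → N = N  [any arg is the third value ⇒ result is the third value]
(p → p) ∨ p = N ∨ N = N
¬((p → p) ∨ p) = ¬N = N
¬¬((p → p) ∨ p) = ¬N = N
In Strong Kleene logic: p → p = N → N = N  [¬N ∨ N]
(p → p) ∨ p = N ∨ N = N
¬((p → p) ∨ p) = ¬N = N
¬¬((p → p) ∨ p) = ¬N = N

N; N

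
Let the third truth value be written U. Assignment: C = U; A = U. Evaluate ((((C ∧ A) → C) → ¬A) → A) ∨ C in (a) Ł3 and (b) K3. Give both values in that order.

1; U

In Ł3: C ∧ A = U ∧ U = U
(C ∧ A) → C = U → U = 1  [min(1, 1−½+½)]
¬A = ¬U = U
((C ∧ A) → C) → ¬A = 1 → U = U
(((C ∧ A) → C) → ¬A) → A = U → U = 1
((((C ∧ A) → C) → ¬A) → A) ∨ C = 1 ∨ U = 1
In K3: C ∧ A = U ∧ U = U
(C ∧ A) → C = U → U = U
¬A = ¬U = U
((C ∧ A) → C) → ¬A = U → U = U
(((C ∧ A) → C) → ¬A) → A = U → U = U
((((C ∧ A) → C) → ¬A) → A) ∨ C = U ∨ U = U
They differ because Ł3 and K3 treat U differently under implication.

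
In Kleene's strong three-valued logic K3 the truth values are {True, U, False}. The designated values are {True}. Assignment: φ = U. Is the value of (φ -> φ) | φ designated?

φ -> φ = U -> U = U  [~U | U]
(φ -> φ) | φ = U | U = U
U ∉ {True}.

No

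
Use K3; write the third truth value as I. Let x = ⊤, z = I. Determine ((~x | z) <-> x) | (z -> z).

~x = ~⊤ = ⊥
~x | z = ⊥ | I = I
(~x | z) <-> x = I <-> ⊤ = I
z -> z = I -> I = I  [~I | I]
((~x | z) <-> x) | (z -> z) = I | I = I

I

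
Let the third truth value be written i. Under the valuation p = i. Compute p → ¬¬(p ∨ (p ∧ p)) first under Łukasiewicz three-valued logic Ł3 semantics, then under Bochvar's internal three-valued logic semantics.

In Łukasiewicz three-valued logic Ł3: p ∧ p = i ∧ i = i
p ∨ (p ∧ p) = i ∨ i = i
¬(p ∨ (p ∧ p)) = ¬i = i
¬¬(p ∨ (p ∧ p)) = ¬i = i
p → ¬¬(p ∨ (p ∧ p)) = i → i = T
In Bochvar's internal three-valued logic: p ∧ p = i ∧ i = i
p ∨ (p ∧ p) = i ∨ i = i
¬(p ∨ (p ∧ p)) = ¬i = i
¬¬(p ∨ (p ∧ p)) = ¬i = i
p → ¬¬(p ∨ (p ∧ p)) = i → i = i
They differ because Łukasiewicz three-valued logic Ł3 and Bochvar's internal three-valued logic treat i differently under the binary connectives.

T; i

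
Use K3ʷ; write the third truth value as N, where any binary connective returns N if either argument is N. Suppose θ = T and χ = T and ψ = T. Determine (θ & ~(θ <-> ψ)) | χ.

T

θ <-> ψ = T <-> T = T
~(θ <-> ψ) = ~T = F
θ & ~(θ <-> ψ) = T & F = F
(θ & ~(θ <-> ψ)) | χ = F | T = T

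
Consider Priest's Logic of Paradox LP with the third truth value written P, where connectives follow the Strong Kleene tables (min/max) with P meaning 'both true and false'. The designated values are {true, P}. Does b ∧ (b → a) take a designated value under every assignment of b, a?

Countermodel: b=true, a=false gives false, which is not designated.

No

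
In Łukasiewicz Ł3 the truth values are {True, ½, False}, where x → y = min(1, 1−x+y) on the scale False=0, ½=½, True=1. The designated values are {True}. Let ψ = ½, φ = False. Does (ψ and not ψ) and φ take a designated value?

No

not ψ = not ½ = ½
ψ and not ψ = ½ and ½ = ½
(ψ and not ψ) and φ = ½ and False = False
False ∉ {True}.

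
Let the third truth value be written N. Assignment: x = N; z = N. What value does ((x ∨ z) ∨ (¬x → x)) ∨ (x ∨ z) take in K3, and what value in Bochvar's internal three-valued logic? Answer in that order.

N; N

In K3: x ∨ z = N ∨ N = N
¬x = ¬N = N
¬x → x = N → N = N
(x ∨ z) ∨ (¬x → x) = N ∨ N = N
x ∨ z = N ∨ N = N
((x ∨ z) ∨ (¬x → x)) ∨ (x ∨ z) = N ∨ N = N
In Bochvar's internal three-valued logic: x ∨ z = N ∨ N = N
¬x = ¬N = N
¬x → x = N → N = N  [any arg is the third value ⇒ result is the third value]
(x ∨ z) ∨ (¬x → x) = N ∨ N = N
x ∨ z = N ∨ N = N
((x ∨ z) ∨ (¬x → x)) ∨ (x ∨ z) = N ∨ N = N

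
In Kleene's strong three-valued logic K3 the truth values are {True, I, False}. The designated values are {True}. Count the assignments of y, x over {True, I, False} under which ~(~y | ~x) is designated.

Designated under: (y=True, x=True).

1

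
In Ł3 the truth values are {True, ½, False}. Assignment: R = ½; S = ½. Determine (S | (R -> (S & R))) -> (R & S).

S & R = ½ & ½ = ½
R -> (S & R) = ½ -> ½ = True  [min(1, 1−½+½)]
S | (R -> (S & R)) = ½ | True = True
R & S = ½ & ½ = ½
(S | (R -> (S & R))) -> (R & S) = True -> ½ = ½

½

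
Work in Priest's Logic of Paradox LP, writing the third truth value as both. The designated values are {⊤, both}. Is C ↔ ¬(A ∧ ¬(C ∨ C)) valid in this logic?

Countermodel: C=⊥, A=⊥ gives ⊥, which is not designated.

No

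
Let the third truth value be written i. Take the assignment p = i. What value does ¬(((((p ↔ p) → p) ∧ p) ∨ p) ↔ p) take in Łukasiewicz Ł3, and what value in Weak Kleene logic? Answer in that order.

false; i

In Łukasiewicz Ł3: p ↔ p = i ↔ i = true  [1 − |½−½|]
(p ↔ p) → p = true → i = i
((p ↔ p) → p) ∧ p = i ∧ i = i
(((p ↔ p) → p) ∧ p) ∨ p = i ∨ i = i
((((p ↔ p) → p) ∧ p) ∨ p) ↔ p = i ↔ i = true
¬(((((p ↔ p) → p) ∧ p) ∨ p) ↔ p) = ¬true = false
In Weak Kleene logic: p ↔ p = i ↔ i = i
(p ↔ p) → p = i → i = i
((p ↔ p) → p) ∧ p = i ∧ i = i
(((p ↔ p) → p) ∧ p) ∨ p = i ∨ i = i
((((p ↔ p) → p) ∧ p) ∨ p) ↔ p = i ↔ i = i
¬(((((p ↔ p) → p) ∧ p) ∨ p) ↔ p) = ¬i = i
They differ because Łukasiewicz Ł3 and Weak Kleene logic treat i differently under the binary connectives.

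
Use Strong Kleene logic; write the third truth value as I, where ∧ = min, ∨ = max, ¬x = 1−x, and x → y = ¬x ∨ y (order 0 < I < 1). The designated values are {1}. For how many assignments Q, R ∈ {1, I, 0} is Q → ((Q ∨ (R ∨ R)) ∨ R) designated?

7

Of the 9 assignments, 7 give a value in {1}.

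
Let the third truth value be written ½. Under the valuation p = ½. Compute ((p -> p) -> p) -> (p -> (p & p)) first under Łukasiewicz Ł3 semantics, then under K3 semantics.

T; ½

In Łukasiewicz Ł3: p -> p = ½ -> ½ = T  [min(1, 1−½+½)]
(p -> p) -> p = T -> ½ = ½
p & p = ½ & ½ = ½
p -> (p & p) = ½ -> ½ = T
((p -> p) -> p) -> (p -> (p & p)) = ½ -> T = T
In K3: p -> p = ½ -> ½ = ½  [~½ | ½]
(p -> p) -> p = ½ -> ½ = ½
p & p = ½ & ½ = ½
p -> (p & p) = ½ -> ½ = ½
((p -> p) -> p) -> (p -> (p & p)) = ½ -> ½ = ½
They differ because Łukasiewicz Ł3 and K3 treat ½ differently under implication.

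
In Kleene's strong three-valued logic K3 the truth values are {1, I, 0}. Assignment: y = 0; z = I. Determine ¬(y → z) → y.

1

y → z = 0 → I = 1  [¬0 ∨ I]
¬(y → z) = ¬1 = 0
¬(y → z) → y = 0 → 0 = 1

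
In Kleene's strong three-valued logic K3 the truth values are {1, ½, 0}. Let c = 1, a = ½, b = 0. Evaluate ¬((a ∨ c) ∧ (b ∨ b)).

1

a ∨ c = ½ ∨ 1 = 1
b ∨ b = 0 ∨ 0 = 0
(a ∨ c) ∧ (b ∨ b) = 1 ∧ 0 = 0
¬((a ∨ c) ∧ (b ∨ b)) = ¬0 = 1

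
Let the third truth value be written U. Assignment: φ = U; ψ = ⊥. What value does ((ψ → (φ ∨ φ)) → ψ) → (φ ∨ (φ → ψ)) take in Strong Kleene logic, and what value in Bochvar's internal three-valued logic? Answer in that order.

In Strong Kleene logic: φ ∨ φ = U ∨ U = U
ψ → (φ ∨ φ) = ⊥ → U = ⊤  [¬⊥ ∨ U]
(ψ → (φ ∨ φ)) → ψ = ⊤ → ⊥ = ⊥
φ → ψ = U → ⊥ = U
φ ∨ (φ → ψ) = U ∨ U = U
((ψ → (φ ∨ φ)) → ψ) → (φ ∨ (φ → ψ)) = ⊥ → U = ⊤
In Bochvar's internal three-valued logic: φ ∨ φ = U ∨ U = U
ψ → (φ ∨ φ) = ⊥ → U = U
(ψ → (φ ∨ φ)) → ψ = U → ⊥ = U
φ → ψ = U → ⊥ = U
φ ∨ (φ → ψ) = U ∨ U = U
((ψ → (φ ∨ φ)) → ψ) → (φ ∨ (φ → ψ)) = U → U = U
They differ because Strong Kleene logic and Bochvar's internal three-valued logic treat U differently under the binary connectives.

⊤; U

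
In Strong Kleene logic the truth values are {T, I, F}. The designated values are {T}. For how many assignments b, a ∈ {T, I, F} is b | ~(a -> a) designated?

Designated under: (b=T, a=T); (b=T, a=I); (b=T, a=F).

3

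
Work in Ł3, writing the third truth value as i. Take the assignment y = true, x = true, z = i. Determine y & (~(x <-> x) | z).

i

x <-> x = true <-> true = true
~(x <-> x) = ~true = false
~(x <-> x) | z = false | i = i
y & (~(x <-> x) | z) = true & i = i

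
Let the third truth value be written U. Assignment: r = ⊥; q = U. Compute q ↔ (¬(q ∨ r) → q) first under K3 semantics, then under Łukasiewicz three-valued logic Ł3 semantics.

In K3: q ∨ r = U ∨ ⊥ = U
¬(q ∨ r) = ¬U = U
¬(q ∨ r) → q = U → U = U  [¬U ∨ U]
q ↔ (¬(q ∨ r) → q) = U ↔ U = U
In Łukasiewicz three-valued logic Ł3: q ∨ r = U ∨ ⊥ = U
¬(q ∨ r) = ¬U = U
¬(q ∨ r) → q = U → U = ⊤  [min(1, 1−½+½)]
q ↔ (¬(q ∨ r) → q) = U ↔ ⊤ = U

U; U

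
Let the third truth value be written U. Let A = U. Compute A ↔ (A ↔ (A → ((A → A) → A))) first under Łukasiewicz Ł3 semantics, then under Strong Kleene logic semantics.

1; U

In Łukasiewicz Ł3: A → A = U → U = 1  [min(1, 1−½+½)]
(A → A) → A = 1 → U = U
A → ((A → A) → A) = U → U = 1
A ↔ (A → ((A → A) → A)) = U ↔ 1 = U
A ↔ (A ↔ (A → ((A → A) → A))) = U ↔ U = 1
In Strong Kleene logic: A → A = U → U = U
(A → A) → A = U → U = U
A → ((A → A) → A) = U → U = U
A ↔ (A → ((A → A) → A)) = U ↔ U = U
A ↔ (A ↔ (A → ((A → A) → A))) = U ↔ U = U
They differ because Łukasiewicz Ł3 and Strong Kleene logic treat U differently under implication.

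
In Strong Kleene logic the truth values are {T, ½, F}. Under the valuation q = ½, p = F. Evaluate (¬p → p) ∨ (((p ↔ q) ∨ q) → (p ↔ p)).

¬p = ¬F = T
¬p → p = T → F = F
p ↔ q = F ↔ ½ = ½
(p ↔ q) ∨ q = ½ ∨ ½ = ½
p ↔ p = F ↔ F = T
((p ↔ q) ∨ q) → (p ↔ p) = ½ → T = T
(¬p → p) ∨ (((p ↔ q) ∨ q) → (p ↔ p)) = F ∨ T = T

T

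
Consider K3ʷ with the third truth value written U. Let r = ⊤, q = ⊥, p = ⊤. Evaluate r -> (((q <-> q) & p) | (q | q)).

⊤

q <-> q = ⊥ <-> ⊥ = ⊤
(q <-> q) & p = ⊤ & ⊤ = ⊤
q | q = ⊥ | ⊥ = ⊥
((q <-> q) & p) | (q | q) = ⊤ | ⊥ = ⊤
r -> (((q <-> q) & p) | (q | q)) = ⊤ -> ⊤ = ⊤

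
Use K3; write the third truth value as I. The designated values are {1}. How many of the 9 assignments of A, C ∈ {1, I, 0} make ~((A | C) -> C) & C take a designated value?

Of the 9 assignments, 0 give a value in {1}.

0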